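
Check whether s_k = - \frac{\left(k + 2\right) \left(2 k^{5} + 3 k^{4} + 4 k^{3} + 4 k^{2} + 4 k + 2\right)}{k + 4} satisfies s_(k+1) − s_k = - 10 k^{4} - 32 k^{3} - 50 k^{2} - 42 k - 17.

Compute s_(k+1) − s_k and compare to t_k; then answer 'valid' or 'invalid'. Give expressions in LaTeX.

Invalid: residual \frac{2 \left(8 k^{5} + 69 k^{4} + 174 k^{3} + 238 k^{2} + 181 k + 66\right)}{k^{2} + 9 k + 20} ≠ 0.

s_(k+1) = (-2*k**6 - 19*k**5 - 75*k**4 - 162*k**3 - 208*k**2 - 157*k - 57)/(k + 5)
s_(k+1) − s_k = (-10*k**6 - 106*k**5 - 400*k**4 - 784*k**3 - 919*k**2 - 631*k - 208)/(k**2 + 9*k + 20)
(s_(k+1) − s_k) − t_k = 2*(8*k**5 + 69*k**4 + 174*k**3 + 238*k**2 + 181*k + 66)/(k**2 + 9*k + 20)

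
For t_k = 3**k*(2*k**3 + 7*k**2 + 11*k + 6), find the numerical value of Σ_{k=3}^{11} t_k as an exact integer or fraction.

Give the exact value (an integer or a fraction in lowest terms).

Σ = 865716660

The ratio is 3*(2*k**3 + 13*k**2 + 31*k + 26)/(2*k**3 + 7*k**2 + 11*k + 6).
Take A(k)=3, B(k)=1, C(k)=k**3 + 7*k**2/2 + 11*k/2 + 3.
Need (3)·f(k+1) − (1)·f(k) = k**3 + 7*k**2/2 + 11*k/2 + 3.
From deg A=0, deg B=0, deg C=3: d=3.
Solve for f: f(k) = (k**3 - k**2 + 4*k - 3)/2 (degree 3 ≤ 3).
Certificate R = B(k−1)f/C = (k**3 - k**2 + 4*k - 3)/((k + 1)*(2*k**2 + 5*k + 6)) gives s_k = 3**k*(k**3 - k**2 + 4*k - 3).
s_(k+1) − s_k = 3**k*(2*k**3 + 7*k**2 + 11*k + 6) = t_k.
Evaluate s at k=12 and k=3: 865717389 and 729; difference 865716660.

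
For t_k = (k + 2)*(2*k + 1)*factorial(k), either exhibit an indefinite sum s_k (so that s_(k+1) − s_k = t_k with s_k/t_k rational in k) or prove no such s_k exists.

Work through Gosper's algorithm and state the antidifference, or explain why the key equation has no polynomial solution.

s_k = (2*k + 3)*factorial(k)

The ratio is (k + 1)*(k + 3)*(2*k + 3)/((k + 2)*(2*k + 1)).
Normal form (A,B,C) = (k + 1, 1, k**2 + 5*k/2 + 1).
Solve (k + 1)·f(k+1) − (1)·f(k) = k**2 + 5*k/2 + 1.
Bound: deg f ≤ 1.
Match coefficients ⇒ f(k) = (2*k + 3)/2.
Get s_k = R·t_k = (2*k + 3)*factorial(k) with R(k) = B(k−1)f(k)/C(k) = (2*k + 3)/((k + 2)*(2*k + 1)).
Check: Δs_k = (k + 2)*(2*k + 1)*factorial(k). ✓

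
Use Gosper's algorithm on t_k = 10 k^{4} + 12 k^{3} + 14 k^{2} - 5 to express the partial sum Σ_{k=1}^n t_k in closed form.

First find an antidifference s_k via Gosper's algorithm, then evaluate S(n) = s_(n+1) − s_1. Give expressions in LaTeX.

r(k) = (10*k**4 + 52*k**3 + 110*k**2 + 104*k + 31)/(10*k**4 + 12*k**3 + 14*k**2 - 5) after simplifying.
A = 1, B = 1, C = k**4 + 6*k**3/5 + 7*k**2/5 - 1/2.
Key eq: (1)·f(k+1) = (1)·f(k) + (k**4 + 6*k**3/5 + 7*k**2/5 - 1/2).
Bound: deg f ≤ 5.
A polynomial solution: f(k) = k*(2*k**4 - 2*k**3 + 2*k**2 - 4*k - 3)/10.
Certificate R = B(k−1)f/C = k*(2*k**4 - 2*k**3 + 2*k**2 - 4*k - 3)/(10*k**4 + 12*k**3 + 14*k**2 - 5) gives s_k = k*(2*k**4 - 2*k**3 + 2*k**2 - 4*k - 3).
s_(k+1) − s_k = 10*k**4 + 12*k**3 + 14*k**2 - 5 = t_k.
s_(n+1) = 2*n**5 + 8*n**4 + 14*n**3 + 10*n**2 - 3*n - 5 and s_(1) = -5, so S(n) = n*(2*n**4 + 8*n**3 + 14*n**2 + 10*n - 3).

S(n) = n \left(2 n^{4} + 8 n^{3} + 14 n^{2} + 10 n - 3\right)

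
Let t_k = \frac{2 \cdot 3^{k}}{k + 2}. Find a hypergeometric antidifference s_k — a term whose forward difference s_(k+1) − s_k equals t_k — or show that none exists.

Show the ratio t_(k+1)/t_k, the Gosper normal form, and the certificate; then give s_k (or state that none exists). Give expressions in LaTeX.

none — t_k is not Gosper-summable

The ratio is 3*(k + 2)/(k + 3).
Normal form (A,B,C) = (3*k + 6, k + 3, 1).
Solve (3*k + 6)·f(k+1) − (k + 2)·f(k) = 1.
Degrees (1,1,0) ⇒ d ≤ -1.
deg f ≤ -1 is impossible — no certificate.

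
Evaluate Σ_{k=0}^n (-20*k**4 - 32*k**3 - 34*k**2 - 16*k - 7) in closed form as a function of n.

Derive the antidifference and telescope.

S(n) = -4*n**5 - 18*n**4 - 34*n**3 - 33*n**2 - 20*n - 7

Step 1: r(k) = (20*k**4 + 112*k**3 + 250*k**2 + 260*k + 109)/(20*k**4 + 32*k**3 + 34*k**2 + 16*k + 7).
Factor: A=1; B=1; C=k**4 + 8*k**3/5 + 17*k**2/10 + 4*k/5 + 7/20.
Key eq: (1)·f(k+1) = (1)·f(k) + (k**4 + 8*k**3/5 + 17*k**2/10 + 4*k/5 + 7/20).
Degrees (0,0,4) ⇒ d ≤ 5.
Coefficient equations give f(k) = k*(4*k**4 - 2*k**3 + 2*k**2 - k + 4)/20.
Certificate R = B(k−1)f/C = k*(4*k**4 - 2*k**3 + 2*k**2 - k + 4)/(20*k**4 + 32*k**3 + 34*k**2 + 16*k + 7) gives s_k = k*(-4*k**4 + 2*k**3 - 2*k**2 + k - 4).
Δs = -20*k**4 - 32*k**3 - 34*k**2 - 16*k - 7, as required.
Σ_(k=0)^n t_k = s_(n+1) − s_(0) = (-4*n**5 - 18*n**4 - 34*n**3 - 33*n**2 - 20*n - 7) − (0), i.e. -4*n**5 - 18*n**4 - 34*n**3 - 33*n**2 - 20*n - 7.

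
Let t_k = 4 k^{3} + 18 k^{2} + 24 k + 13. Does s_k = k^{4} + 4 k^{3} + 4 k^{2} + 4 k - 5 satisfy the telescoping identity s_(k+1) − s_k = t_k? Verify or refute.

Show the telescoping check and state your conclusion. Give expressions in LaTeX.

valid; difference matches t_k

s_(k+1) = k**4 + 8*k**3 + 22*k**2 + 28*k + 8
s_(k+1) − s_k = 4*k**3 + 18*k**2 + 24*k + 13
(s_(k+1) − s_k) − t_k = 0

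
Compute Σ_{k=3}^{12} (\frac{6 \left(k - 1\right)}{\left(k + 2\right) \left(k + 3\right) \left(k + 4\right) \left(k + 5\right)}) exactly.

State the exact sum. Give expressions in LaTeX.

Σ = 317/9520

t_(k+1)/t_k = k*(k + 2)/((k - 1)*(k + 6)).
So A=k + 2 and B=k + 6, with C=k - 1.
f must satisfy (k + 2)·f(k+1) − (k + 5)·f(k) = k - 1.
Degrees (1,1,1) ⇒ d ≤ 3.
Coefficient equations give f(k) = -k/2.
Get s_k = R·t_k = -3*k/((k + 2)*(k + 3)*(k + 4)) with R(k) = B(k−1)f(k)/C(k) = -k*(k + 5)/(2*(k - 1)).
s_(k+1) − s_k = 6*(k - 1)/(k**4 + 14*k**3 + 71*k**2 + 154*k + 120) = t_k.
Sum = s_(13) − s_(3); s_(13) = -13/1360, s_(3) = -3/70 ⇒ 317/9520.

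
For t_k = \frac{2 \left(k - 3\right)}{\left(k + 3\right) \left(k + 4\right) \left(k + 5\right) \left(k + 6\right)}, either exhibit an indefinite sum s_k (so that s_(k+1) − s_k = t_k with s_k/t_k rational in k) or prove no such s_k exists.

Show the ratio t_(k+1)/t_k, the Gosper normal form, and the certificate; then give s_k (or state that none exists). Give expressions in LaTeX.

s_k = \frac{k \left(- k^{2} - 12 k - 107\right)}{60 \left(k + 3\right) \left(k + 4\right) \left(k + 5\right)}

The ratio is (k - 2)*(k + 3)/((k - 3)*(k + 7)).
Factor: A=k + 3; B=k + 7; C=k - 3.
Need (k + 3)·f(k+1) − (k + 6)·f(k) = k - 3.
From deg A=1, deg B=1, deg C=1: d=3.
Match coefficients ⇒ f(k) = -k*(k**2 + 12*k + 107)/120.
R(k) = B(k−1)·f(k)/C(k) = -k*(k + 6)*(k**2 + 12*k + 107)/(120*(k - 3)); s_k = R·t_k = k*(-k**2 - 12*k - 107)/(60*(k + 3)*(k + 4)*(k + 5)).
Verify: 2*(k - 3)/(k**4 + 18*k**3 + 119*k**2 + 342*k + 360) matches t_k.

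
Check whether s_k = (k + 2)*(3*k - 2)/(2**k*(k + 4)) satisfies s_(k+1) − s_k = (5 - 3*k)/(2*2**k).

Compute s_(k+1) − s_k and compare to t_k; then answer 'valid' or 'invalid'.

Invalid: residual (3*k**2 + 13*k - 24)/(2**k*(k**2 + 9*k + 20)) ≠ 0.

s_(k+1) = (k + 3)*(3*k + 1)/(2*2**k*(k + 5))
s_(k+1) − s_k = (-3*k**3 - 16*k**2 + 11*k + 52)/(2*2**k*(k**2 + 9*k + 20))
(s_(k+1) − s_k) − t_k = (3*k**2 + 13*k - 24)/(2**k*(k**2 + 9*k + 20))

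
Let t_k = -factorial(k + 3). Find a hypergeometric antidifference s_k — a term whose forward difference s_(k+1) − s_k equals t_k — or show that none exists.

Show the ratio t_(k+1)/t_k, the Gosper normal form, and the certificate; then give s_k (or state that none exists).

none (Gosper's algorithm certifies no s_k)

Compute t_(k+1)/t_k: get k + 4.
Gosper form: A/B · C(k+1)/C(k) with A=k + 4, B=1, C=1.
Solve (k + 4)·f(k+1) − (1)·f(k) = 1.
Degrees (1,0,0) ⇒ d ≤ -1.
Bound -1 < 0, so the key equation has no polynomial solution.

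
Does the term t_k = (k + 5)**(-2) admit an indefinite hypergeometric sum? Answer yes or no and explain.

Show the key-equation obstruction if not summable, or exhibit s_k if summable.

No. Not Gosper-summable.

Compute t_(k+1)/t_k: get (k + 5)**2/(k + 6)**2.
Gosper form: A/B · C(k+1)/C(k) with A=k**2 + 10*k + 25, B=k**2 + 12*k + 36, C=1.
Set up (k**2 + 10*k + 25)·f(k+1) − (k**2 + 10*k + 25)·f(k) − (1) = 0.
d = 0 from the (2,2,0) case.
Generic f = c0 gives residual -1; -1 = 0 cannot hold, so t_k is not Gosper-summable.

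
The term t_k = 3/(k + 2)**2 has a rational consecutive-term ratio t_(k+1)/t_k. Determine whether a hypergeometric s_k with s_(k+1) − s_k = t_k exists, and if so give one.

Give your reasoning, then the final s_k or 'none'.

Compute t_(k+1)/t_k: get (k + 2)**2/(k + 3)**2.
Take A(k)=k**2 + 4*k + 4, B(k)=k**2 + 6*k + 9, C(k)=1.
Key eq: (k**2 + 4*k + 4)·f(k+1) = (k**2 + 4*k + 4)·f(k) + (1).
d = 0 from the (2,2,0) case.
Write f(k) = c0. Then LHS − RHS = -1, requiring -1 = 0: contradictory. No certificate.

none (Gosper's algorithm certifies no s_k)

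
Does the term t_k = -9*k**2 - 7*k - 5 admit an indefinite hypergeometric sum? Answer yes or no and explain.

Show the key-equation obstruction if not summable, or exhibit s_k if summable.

Yes. s_k = k*(-3*k**2 + k - 3).

Ratio r(k) = (9*k**2 + 25*k + 21)/(9*k**2 + 7*k + 5).
A = 1, B = 1, C = k**2 + 7*k/9 + 5/9.
Key eq: (1)·f(k+1) = (1)·f(k) + (k**2 + 7*k/9 + 5/9).
Bound: deg f ≤ 3.
Coefficient equations give f(k) = k*(3*k**2 - k + 3)/9.
Get s_k = R·t_k = k*(-3*k**2 + k - 3) with R(k) = B(k−1)f(k)/C(k) = k*(3*k**2 - k + 3)/(9*k**2 + 7*k + 5).
Verify: -9*k**2 - 7*k - 5 matches t_k.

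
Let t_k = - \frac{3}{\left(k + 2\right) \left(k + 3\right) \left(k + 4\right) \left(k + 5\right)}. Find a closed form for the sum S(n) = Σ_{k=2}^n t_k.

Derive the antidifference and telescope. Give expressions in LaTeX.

S(n) = \frac{- n^{3} - 12 n^{2} - 47 n + 60}{120 \left(n^{3} + 12 n^{2} + 47 n + 60\right)}

Compute t_(k+1)/t_k: get (k + 2)/(k + 6).
A = k + 2, B = k + 6, C = 1.
f must satisfy (k + 2)·f(k+1) − (k + 5)·f(k) = 1.
Degrees (1,1,0) ⇒ d ≤ 3.
Coefficient equations give f(k) = k*(k**2 + 9*k + 26)/72.
Certificate R = B(k−1)f/C = k*(k + 5)*(k**2 + 9*k + 26)/72 gives s_k = k*(-k**2 - 9*k - 26)/(24*(k + 2)*(k + 3)*(k + 4)).
s_(k+1) − s_k = -3/(k**4 + 14*k**3 + 71*k**2 + 154*k + 120) = t_k.
s_(n+1) = (-n**3 - 12*n**2 - 47*n - 36)/(24*(n**3 + 12*n**2 + 47*n + 60)) and s_(2) = -1/30, so S(n) = (-n**3 - 12*n**2 - 47*n + 60)/(120*(n**3 + 12*n**2 + 47*n + 60)).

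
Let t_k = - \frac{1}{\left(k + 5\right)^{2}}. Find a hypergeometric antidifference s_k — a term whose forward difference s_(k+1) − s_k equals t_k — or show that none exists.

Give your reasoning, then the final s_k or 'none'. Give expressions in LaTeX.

none (Gosper's algorithm certifies no s_k)

Step 1: r(k) = (k + 5)**2/(k + 6)**2.
Factor: A=k**2 + 10*k + 25; B=k**2 + 12*k + 36; C=1.
Set up (k**2 + 10*k + 25)·f(k+1) − (k**2 + 10*k + 25)·f(k) − (1) = 0.
From deg A=2, deg B=2, deg C=0: d=0.
Write f(k) = c0. Then LHS − RHS = -1, requiring -1 = 0: contradictory. No certificate.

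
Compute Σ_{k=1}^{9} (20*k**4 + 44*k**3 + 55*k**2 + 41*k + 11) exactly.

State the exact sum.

Σ = 413379

The ratio is (20*k**4 + 124*k**3 + 307*k**2 + 363*k + 171)/(20*k**4 + 44*k**3 + 55*k**2 + 41*k + 11).
Factor: A=1; B=1; C=k**4 + 11*k**3/5 + 11*k**2/4 + 41*k/20 + 11/20.
Solve (1)·f(k+1) − (1)·f(k) = k**4 + 11*k**3/5 + 11*k**2/4 + 41*k/20 + 11/20.
d = 5 from the (0,0,4) case.
Coefficient equations give f(k) = k*(4*k**4 + k**3 + 3*k**2 + 4*k - 1)/20.
So s_k = (B(k−1)f/C)·t_k = (k*(4*k**4 + k**3 + 3*k**2 + 4*k - 1)/((2*k + 1)*(10*k**3 + 17*k**2 + 19*k + 11)))·t_k = k*(4*k**4 + k**3 + 3*k**2 + 4*k - 1).
s_(k+1) − s_k = 20*k**4 + 44*k**3 + 55*k**2 + 41*k + 11 = t_k.
Telescoping: Σ = s_(10) − s_(1) = 413390 − (11) = 413379.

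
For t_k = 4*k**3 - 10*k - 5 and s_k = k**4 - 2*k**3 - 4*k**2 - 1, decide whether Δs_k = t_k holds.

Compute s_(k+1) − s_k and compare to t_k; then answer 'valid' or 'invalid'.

Valid: the claim telescopes to t_k.

s_(k+1) = k**4 + 2*k**3 - 4*k**2 - 10*k - 6
s_(k+1) − s_k = 4*k**3 - 10*k - 5
(s_(k+1) − s_k) − t_k = 0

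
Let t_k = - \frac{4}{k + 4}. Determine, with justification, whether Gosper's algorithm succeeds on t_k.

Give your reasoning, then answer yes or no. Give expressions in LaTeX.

No — t_k has no hypergeometric antidifference.

Ratio r(k) = (k + 4)/(k + 5).
Factor: A=k + 4; B=k + 5; C=1.
Key eq: (k + 4)·f(k+1) = (k + 4)·f(k) + (1).
d = 0 from the (1,1,0) case.
f = c0 ⇒ A·f(k+1) − B(k−1)·f(k) − C = -1. The system {-1 = 0} is inconsistent; no antidifference.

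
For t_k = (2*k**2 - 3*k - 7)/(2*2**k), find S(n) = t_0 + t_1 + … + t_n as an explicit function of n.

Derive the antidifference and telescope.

S(n) = 2**(-n - 1)*(-2**(n + 3) - 2*n**2 - 5*n + 1)

Compute t_(k+1)/t_k: get (2*k**2 + k - 8)/(2*(2*k**2 - 3*k - 7)).
So A=1/2 and B=1, with C=k**2 - 3*k/2 - 7/2.
Set up (1/2)·f(k+1) − (1)·f(k) − (k**2 - 3*k/2 - 7/2) = 0.
deg f ≤ 2 (via 0,0,2).
Coefficient equations give f(k) = -2*k**2 - k + 4.
R(k) = B(k−1)·f(k)/C(k) = -2*(2*k**2 + k - 4)/(2*k**2 - 3*k - 7); s_k = R·t_k = (-2*k**2 - k + 4)/2**k.
Δs = (2*k**2 - 3*k - 7)/(2*2**k), as required.
Σ_(k=0)^n t_k = s_(n+1) − s_(0) = (2**(-n - 1)*(-2*n**2 - 5*n + 1)) − (4), i.e. 2**(-n - 1)*(-2**(n + 3) - 2*n**2 - 5*n + 1).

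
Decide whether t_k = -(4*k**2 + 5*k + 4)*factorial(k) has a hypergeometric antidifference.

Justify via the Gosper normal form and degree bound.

Yes. s_k = -(4*k + 1)*factorial(k).

r(k) = (k + 1)*(5*k + 4*(k + 1)**2 + 9)/(4*k**2 + 5*k + 4) after simplifying.
A = k + 1, B = 1, C = k**2 + 5*k/4 + 1.
Set up (k + 1)·f(k+1) − (1)·f(k) − (k**2 + 5*k/4 + 1) = 0.
deg f ≤ 1 (via 1,0,2).
Coefficient equations give f(k) = (4*k + 1)/4.
R(k) = B(k−1)·f(k)/C(k) = (4*k + 1)/(4*k**2 + 5*k + 4); s_k = R·t_k = -(4*k + 1)*factorial(k).
s_(k+1) − s_k = -(4*k**2 + 5*k + 4)*factorial(k) = t_k.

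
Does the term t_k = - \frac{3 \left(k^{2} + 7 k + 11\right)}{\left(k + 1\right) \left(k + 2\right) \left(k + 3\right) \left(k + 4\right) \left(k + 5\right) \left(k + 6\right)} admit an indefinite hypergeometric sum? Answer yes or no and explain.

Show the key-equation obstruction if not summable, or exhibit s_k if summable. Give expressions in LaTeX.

The ratio is (k + 1)*(7*k + (k + 1)**2 + 18)/((k + 7)*(k**2 + 7*k + 11)).
Take A(k)=k + 1, B(k)=k + 7, C(k)=k**2 + 7*k + 11.
Set up (k + 1)·f(k+1) − (k + 6)·f(k) − (k**2 + 7*k + 11) = 0.
Degrees (1,1,2) ⇒ d ≤ 5.
Coefficient equations give f(k) = k*(k + 2)*(k + 4)*(k**2 + 9*k + 23)/45.
So s_k = (B(k−1)f/C)·t_k = (k*(k + 2)*(k + 4)*(k + 6)*(k**2 + 9*k + 23)/(45*(k**2 + 7*k + 11)))·t_k = k*(-k**2 - 9*k - 23)/(15*(k**3 + 9*k**2 + 23*k + 15)).
s_(k+1) − s_k = 3*(-k**2 - 7*k - 11)/(k**6 + 21*k**5 + 175*k**4 + 735*k**3 + 1624*k**2 + 1764*k + 720) = t_k.

Yes. s_k = \frac{k \left(- k^{2} - 9 k - 23\right)}{15 \left(k^{3} + 9 k^{2} + 23 k + 15\right)}.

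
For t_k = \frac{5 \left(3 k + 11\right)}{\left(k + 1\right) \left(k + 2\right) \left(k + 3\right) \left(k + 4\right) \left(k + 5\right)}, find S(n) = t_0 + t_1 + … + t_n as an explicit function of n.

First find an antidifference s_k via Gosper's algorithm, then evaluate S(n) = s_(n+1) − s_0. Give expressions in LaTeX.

S(n) = \frac{5 \left(n^{3} + 10 n^{2} + 31 n + 22\right)}{8 \left(n^{3} + 10 n^{2} + 31 n + 30\right)}

Ratio r(k) = (k + 1)*(3*k + 14)/((k + 6)*(3*k + 11)).
A = k + 1, B = k + 6, C = k + 11/3.
Set up (k + 1)·f(k+1) − (k + 5)·f(k) − (k + 11/3) = 0.
d = 4 from the (1,1,1) case.
Solving with deg f ≤ 4: f(k) = k*(k + 3)*(k**2 + 7*k + 14)/24.
Certificate R = B(k−1)f/C = k*(k + 3)*(k + 5)*(k**2 + 7*k + 14)/(8*(3*k + 11)) gives s_k = 5*k*(k**2 + 7*k + 14)/(8*(k**3 + 7*k**2 + 14*k + 8)).
Check: Δs_k = 5*(3*k + 11)/(k**5 + 15*k**4 + 85*k**3 + 225*k**2 + 274*k + 120). ✓
Telescope: S(n) = s_(n+1) − s_(0) = 5*(n**3 + 10*n**2 + 31*n + 22)/(8*(n**3 + 10*n**2 + 31*n + 30)) − (0) = 5*(n**3 + 10*n**2 + 31*n + 22)/(8*(n**3 + 10*n**2 + 31*n + 30)).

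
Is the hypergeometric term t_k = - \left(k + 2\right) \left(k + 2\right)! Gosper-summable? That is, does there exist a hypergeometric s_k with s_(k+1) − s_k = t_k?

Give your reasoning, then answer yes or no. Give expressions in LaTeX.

Step 1: r(k) = (k + 3)**2/(k + 2).
So A=k + 3 and B=1, with C=k + 2.
Need (k + 3)·f(k+1) − (1)·f(k) = k + 2.
Bound: deg f ≤ 0.
Match coefficients ⇒ f(k) = 1.
Certificate R = B(k−1)f/C = 1/(k + 2) gives s_k = -factorial(k + 2).
Δs = -(k + 2)*factorial(k + 2), as required.

Yes. s_k = - \left(k + 2\right)!.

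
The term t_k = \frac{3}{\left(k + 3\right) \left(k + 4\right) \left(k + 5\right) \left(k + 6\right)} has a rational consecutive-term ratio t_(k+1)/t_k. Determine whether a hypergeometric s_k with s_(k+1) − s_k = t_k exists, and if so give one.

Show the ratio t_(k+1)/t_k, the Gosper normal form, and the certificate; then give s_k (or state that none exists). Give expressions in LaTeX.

t_(k+1)/t_k = (k + 3)/(k + 7).
Factor: A=k + 3; B=k + 7; C=1.
Set up (k + 3)·f(k+1) − (k + 6)·f(k) − (1) = 0.
From deg A=1, deg B=1, deg C=0: d=3.
Coefficient equations give f(k) = k*(k**2 + 12*k + 47)/180.
Certificate R = B(k−1)f/C = k*(k + 6)*(k**2 + 12*k + 47)/180 gives s_k = k*(k**2 + 12*k + 47)/(60*(k + 3)*(k + 4)*(k + 5)).
s_(k+1) − s_k = 3/(k**4 + 18*k**3 + 119*k**2 + 342*k + 360) = t_k.

s_k = \frac{k \left(k^{2} + 12 k + 47\right)}{60 \left(k + 3\right) \left(k + 4\right) \left(k + 5\right)}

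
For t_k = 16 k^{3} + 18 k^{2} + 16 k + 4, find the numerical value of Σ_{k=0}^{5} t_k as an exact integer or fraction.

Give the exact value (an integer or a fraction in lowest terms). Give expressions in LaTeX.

Ratio r(k) = (8*k**3 + 33*k**2 + 50*k + 27)/(8*k**3 + 9*k**2 + 8*k + 2).
Factor: A=1; B=1; C=k**3 + 9*k**2/8 + k + 1/4.
Key eq: (1)·f(k+1) = (1)·f(k) + (k**3 + 9*k**2/8 + k + 1/4).
Degrees (0,0,3) ⇒ d ≤ 4.
A polynomial solution: f(k) = k*(4*k**3 - 2*k**2 + 3*k - 1)/16.
R(k) = B(k−1)·f(k)/C(k) = k*(4*k**3 - 2*k**2 + 3*k - 1)/(2*(8*k**3 + 9*k**2 + 8*k + 2)); s_k = R·t_k = k*(4*k**3 - 2*k**2 + 3*k - 1).
s_(k+1) − s_k = 16*k**3 + 18*k**2 + 16*k + 4 = t_k.
Σ_(k=0)^(5) t_k = s_(6) − s_(0) = 4854 − (0) = 4854.

Σ = 4854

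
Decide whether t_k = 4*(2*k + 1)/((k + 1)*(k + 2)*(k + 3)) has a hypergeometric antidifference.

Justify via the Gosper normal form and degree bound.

t_(k+1)/t_k = (k + 1)*(2*k + 3)/((k + 4)*(2*k + 1)).
Normal form (A,B,C) = (k + 1, k + 4, k + 1/2).
Need (k + 1)·f(k+1) − (k + 3)·f(k) = k + 1/2.
Degrees (1,1,1) ⇒ d ≤ 2.
Solve for f: f(k) = k*(3*k + 1)/8 (degree 2 ≤ 2).
Certificate R = B(k−1)f/C = k*(k + 3)*(3*k + 1)/(4*(2*k + 1)) gives s_k = k*(3*k + 1)/((k + 1)*(k + 2)).
Δs = 4*(2*k + 1)/(k**3 + 6*k**2 + 11*k + 6), as required.

Yes. s_k = k*(3*k + 1)/((k + 1)*(k + 2)).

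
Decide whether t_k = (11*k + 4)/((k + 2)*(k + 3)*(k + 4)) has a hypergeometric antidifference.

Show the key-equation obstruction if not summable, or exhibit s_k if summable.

Yes. s_k = k*(13*k - 1)/(6*(k + 2)*(k + 3)).

Step 1: r(k) = (k + 2)*(11*k + 15)/((k + 5)*(11*k + 4)).
A = k + 2, B = k + 5, C = k + 4/11.
Need (k + 2)·f(k+1) − (k + 4)·f(k) = k + 4/11.
From deg A=1, deg B=1, deg C=1: d=2.
Solve for f: f(k) = k*(13*k - 1)/66 (degree 2 ≤ 2).
So s_k = (B(k−1)f/C)·t_k = (k*(k + 4)*(13*k - 1)/(6*(11*k + 4)))·t_k = k*(13*k - 1)/(6*(k + 2)*(k + 3)).
Verify: (11*k + 4)/(k**3 + 9*k**2 + 26*k + 24) matches t_k.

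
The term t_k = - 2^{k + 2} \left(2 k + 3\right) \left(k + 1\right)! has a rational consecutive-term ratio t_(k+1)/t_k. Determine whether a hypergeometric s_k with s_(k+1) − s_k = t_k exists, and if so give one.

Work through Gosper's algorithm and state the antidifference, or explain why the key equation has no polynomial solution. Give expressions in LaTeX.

s_k = - 2^{k + 2} \left(k + 1\right)!

r(k) = 2*(k + 2)*(2*k + 5)/(2*k + 3) after simplifying.
Take A(k)=2*k + 4, B(k)=1, C(k)=k + 3/2.
Solve (2*k + 4)·f(k+1) − (1)·f(k) = k + 3/2.
deg f ≤ 0 (via 1,0,1).
A polynomial solution: f(k) = 1/2.
Get s_k = R·t_k = -2**(k + 2)*factorial(k + 1) with R(k) = B(k−1)f(k)/C(k) = 1/(2*k + 3).
Check: Δs_k = -2**(k + 2)*(2*k + 3)*factorial(k + 1). ✓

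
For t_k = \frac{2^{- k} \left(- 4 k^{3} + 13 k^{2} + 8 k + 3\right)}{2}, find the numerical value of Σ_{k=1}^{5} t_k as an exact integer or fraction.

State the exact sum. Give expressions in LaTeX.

r(k) = (4*k**3 - k**2 - 22*k - 20)/(2*(4*k**3 - 13*k**2 - 8*k - 3)) after simplifying.
Gosper form: A/B · C(k+1)/C(k) with A=1/2, B=1, C=k**3 - 13*k**2/4 - 2*k - 3/4.
Solve (1/2)·f(k+1) − (1)·f(k) = k**3 - 13*k**2/4 - 2*k - 3/4.
Degrees (0,0,3) ⇒ d ≤ 3.
A polynomial solution: f(k) = -(4*k**3 - k**2 + 2*k + 2)/2.
Certificate R = B(k−1)f/C = -2*(4*k**3 - k**2 + 2*k + 2)/(4*k**3 - 13*k**2 - 8*k - 3) gives s_k = (4*k**3 - k**2 + 2*k + 2)/2**k.
s_(k+1) − s_k = (-4*k**3 + 13*k**2 + 8*k + 3)/(2*2**k) = t_k.
Telescoping: Σ = s_(6) − s_(1) = 421/32 − (7/2) = 309/32.

Σ = 309/32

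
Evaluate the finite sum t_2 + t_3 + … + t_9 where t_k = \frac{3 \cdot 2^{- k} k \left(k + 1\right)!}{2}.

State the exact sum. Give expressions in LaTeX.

Step 1: r(k) = (k + 1)*(k + 2)/(2*k).
A = k/2 + 1, B = 1, C = k.
Solve (k/2 + 1)·f(k+1) − (1)·f(k) = k.
Degrees (1,0,1) ⇒ d ≤ 0.
Coefficient equations give f(k) = 2.
R(k) = B(k−1)·f(k)/C(k) = 2/k; s_k = R·t_k = 3*factorial(k + 1)/2**k.
Verify: 3*k*factorial(k + 1)/(2*2**k) matches t_k.
Σ_(k=2)^(9) t_k = s_(10) − s_(2) = 467775/4 − (9/2) = 467757/4.

Σ = 467757/4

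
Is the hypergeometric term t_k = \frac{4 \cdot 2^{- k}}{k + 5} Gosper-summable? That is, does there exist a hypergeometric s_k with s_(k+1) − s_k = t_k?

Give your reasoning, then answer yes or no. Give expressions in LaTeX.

No — negative degree bound, so no certificate f.

Ratio r(k) = (k + 5)/(2*(k + 6)).
So A=k/2 + 5/2 and B=k + 6, with C=1.
Key eq: (k/2 + 5/2)·f(k+1) = (k + 5)·f(k) + (1).
From deg A=1, deg B=1, deg C=0: d=-1.
Negative degree bound (-1): no f exists, t_k not Gosper-summable.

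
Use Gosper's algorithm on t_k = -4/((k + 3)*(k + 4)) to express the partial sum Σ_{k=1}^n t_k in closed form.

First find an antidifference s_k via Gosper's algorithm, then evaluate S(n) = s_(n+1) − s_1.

t_(k+1)/t_k = (k + 3)/(k + 5).
Factor: A=k + 3; B=k + 5; C=1.
Need (k + 3)·f(k+1) − (k + 4)·f(k) = 1.
From deg A=1, deg B=1, deg C=0: d=1.
Match coefficients ⇒ f(k) = k/3.
Get s_k = R·t_k = -4*k/(3*k + 9) with R(k) = B(k−1)f(k)/C(k) = k*(k + 4)/3.
Check: Δs_k = -4/(k**2 + 7*k + 12). ✓
Telescope: S(n) = s_(n+1) − s_(1) = 4*(-n - 1)/(3*(n + 4)) − (-1/3) = -n/(n + 4).

S(n) = -n/(n + 4)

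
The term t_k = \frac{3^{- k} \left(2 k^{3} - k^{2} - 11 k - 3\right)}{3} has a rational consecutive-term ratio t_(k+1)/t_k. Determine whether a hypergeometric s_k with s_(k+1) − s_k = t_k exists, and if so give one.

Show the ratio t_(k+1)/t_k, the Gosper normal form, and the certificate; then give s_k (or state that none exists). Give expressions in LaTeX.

t_(k+1)/t_k = (2*k**3 + 5*k**2 - 7*k - 13)/(3*(2*k**3 - k**2 - 11*k - 3)).
Factor: A=1/3; B=1; C=k**3 - k**2/2 - 11*k/2 - 3/2.
Set up (1/3)·f(k+1) − (1)·f(k) − (k**3 - k**2/2 - 11*k/2 - 3/2) = 0.
d = 3 from the (0,0,3) case.
Coefficient equations give f(k) = -3*(k + 2)*(k**2 - k - 1)/2.
So s_k = (B(k−1)f/C)·t_k = (-3*(k + 2)*(k**2 - k - 1)/(2*k**3 - k**2 - 11*k - 3))·t_k = (-k**3 - k**2 + 3*k + 2)/3**k.
Verify: (2*k**3 - k**2 - 11*k - 3)/(3*3**k) matches t_k.

s_k = 3^{- k} \left(- k^{3} - k^{2} + 3 k + 2\right)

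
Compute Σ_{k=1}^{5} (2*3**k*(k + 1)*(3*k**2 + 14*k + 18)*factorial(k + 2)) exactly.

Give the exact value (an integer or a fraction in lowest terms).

Σ = 2469035448

r(k) = 3*(k + 2)*(k + 3)*(14*k + 3*(k + 1)**2 + 32)/((k + 1)*(3*k**2 + 14*k + 18)) after simplifying.
So A=3*k + 9 and B=1, with C=k**3 + 17*k**2/3 + 32*k/3 + 6.
Set up (3*k + 9)·f(k+1) − (1)·f(k) − (k**3 + 17*k**2/3 + 32*k/3 + 6) = 0.
deg f ≤ 2 (via 1,0,3).
Coefficient equations give f(k) = k*(k + 1)/3.
So s_k = (B(k−1)f/C)·t_k = (k/(3*k**2 + 14*k + 18))·t_k = 2*3**k*k*(k + 1)*factorial(k + 2).
Check: Δs_k = 2*3**k*(k + 1)*(3*k**2 + 14*k + 18)*factorial(k + 2). ✓
Telescoping: Σ = s_(6) − s_(1) = 2469035520 − (72) = 2469035448.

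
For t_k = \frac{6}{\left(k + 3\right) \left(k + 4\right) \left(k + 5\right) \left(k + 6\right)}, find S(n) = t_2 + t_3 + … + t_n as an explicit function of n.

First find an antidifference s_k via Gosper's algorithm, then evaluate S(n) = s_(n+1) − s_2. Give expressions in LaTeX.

t_(k+1)/t_k = (k + 3)/(k + 7).
A = k + 3, B = k + 7, C = 1.
Key eq: (k + 3)·f(k+1) = (k + 6)·f(k) + (1).
From deg A=1, deg B=1, deg C=0: d=3.
Coefficient equations give f(k) = k*(k**2 + 12*k + 47)/180.
Then R = B(k−1)f/C = k*(k + 6)*(k**2 + 12*k + 47)/180, so s_k = R(k)·t_k = k*(k**2 + 12*k + 47)/(30*(k + 3)*(k + 4)*(k + 5)).
Δs = 6/(k**4 + 18*k**3 + 119*k**2 + 342*k + 360), as required.
s_(n+1) = (n**3 + 15*n**2 + 74*n + 60)/(30*(n**3 + 15*n**2 + 74*n + 120)) and s_(2) = 1/42, so S(n) = (n**3 + 15*n**2 + 74*n - 90)/(105*(n**3 + 15*n**2 + 74*n + 120)).

S(n) = \frac{n^{3} + 15 n^{2} + 74 n - 90}{105 \left(n^{3} + 15 n^{2} + 74 n + 120\right)}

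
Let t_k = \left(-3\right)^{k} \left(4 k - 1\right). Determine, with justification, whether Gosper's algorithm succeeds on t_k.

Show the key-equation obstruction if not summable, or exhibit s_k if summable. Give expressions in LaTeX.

Yes. s_k = \left(-3\right)^{k} \left(1 - k\right).

t_(k+1)/t_k = 3*(-4*k - 3)/(4*k - 1).
So A=-3 and B=1, with C=k - 1/4.
Solve (-3)·f(k+1) − (1)·f(k) = k - 1/4.
Bound: deg f ≤ 1.
Coefficient equations give f(k) = -(k - 1)/4.
Certificate R = B(k−1)f/C = -(k - 1)/(4*k - 1) gives s_k = (-3)**k*(1 - k).
Check: Δs_k = (-3)**k*(4*k - 1). ✓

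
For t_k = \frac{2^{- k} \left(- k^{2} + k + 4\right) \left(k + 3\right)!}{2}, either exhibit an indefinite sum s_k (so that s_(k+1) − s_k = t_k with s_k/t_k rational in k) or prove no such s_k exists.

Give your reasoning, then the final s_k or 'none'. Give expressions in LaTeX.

Compute t_(k+1)/t_k: get (k**3 + 5*k**2 - 16)/(2*(k**2 - k - 4)).
So A=k/2 + 2 and B=1, with C=k**2 - k - 4.
Solve (k/2 + 2)·f(k+1) − (1)·f(k) = k**2 - k - 4.
deg f ≤ 1 (via 1,0,2).
Solve for f: f(k) = 2*(k - 4) (degree 1 ≤ 1).
R(k) = B(k−1)·f(k)/C(k) = 2*(k - 4)/(k**2 - k - 4); s_k = R·t_k = -(k - 4)*factorial(k + 3)/2**k.
Δs = (-k**2 + k + 4)*factorial(k + 3)/(2*2**k), as required.

s_k = - 2^{- k} \left(k - 4\right) \left(k + 3\right)!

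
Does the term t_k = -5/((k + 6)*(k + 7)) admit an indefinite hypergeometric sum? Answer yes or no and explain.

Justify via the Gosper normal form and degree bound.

Yes. s_k = -5*k/(6*k + 36).

Compute t_(k+1)/t_k: get (k + 6)/(k + 8).
Gosper form: A/B · C(k+1)/C(k) with A=k + 6, B=k + 8, C=1.
Need (k + 6)·f(k+1) − (k + 7)·f(k) = 1.
Bound: deg f ≤ 1.
Solving with deg f ≤ 1: f(k) = k/6.
So s_k = (B(k−1)f/C)·t_k = (k*(k + 7)/6)·t_k = -5*k/(6*k + 36).
Δs = -5/(k**2 + 13*k + 42), as required.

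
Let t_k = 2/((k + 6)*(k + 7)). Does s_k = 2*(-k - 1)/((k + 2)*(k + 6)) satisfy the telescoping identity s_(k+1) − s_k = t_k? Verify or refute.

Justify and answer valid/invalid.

Invalid: residual 2*(-2*k - 9)/(k**4 + 18*k**3 + 113*k**2 + 288*k + 252) ≠ 0.

s_(k+1) = 2*(-k - 2)/((k + 3)*(k + 7))
s_(k+1) − s_k = 2*(k**2 + 3*k - 3)/(k**4 + 18*k**3 + 113*k**2 + 288*k + 252)
(s_(k+1) − s_k) − t_k = 2*(-2*k - 9)/(k**4 + 18*k**3 + 113*k**2 + 288*k + 252)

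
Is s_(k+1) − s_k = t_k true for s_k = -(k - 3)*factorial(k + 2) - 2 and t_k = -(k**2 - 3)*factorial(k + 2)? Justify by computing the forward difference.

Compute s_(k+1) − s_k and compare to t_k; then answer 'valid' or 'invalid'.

s_(k+1) = -(k - 2)*factorial(k + 3) - 2
s_(k+1) − s_k = -(k**2 - 3)*factorial(k + 2)
(s_(k+1) − s_k) − t_k = 0

valid (s_(k+1) − s_k reduces to t_k)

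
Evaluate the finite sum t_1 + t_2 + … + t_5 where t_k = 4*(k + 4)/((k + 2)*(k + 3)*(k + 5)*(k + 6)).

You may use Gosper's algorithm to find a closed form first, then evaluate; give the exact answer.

Σ = 35/396

Ratio r(k) = (k + 2)*(k + 5)**2/((k + 4)**2*(k + 7)).
Take A(k)=k + 2, B(k)=k + 7, C(k)=k**2 + 8*k + 16.
Key eq: (k + 2)·f(k+1) = (k + 6)·f(k) + (k**2 + 8*k + 16).
Degrees (1,1,2) ⇒ d ≤ 4.
Coefficient equations give f(k) = k*(k + 3)*(k + 4)*(k + 7)/20.
So s_k = (B(k−1)f/C)·t_k = (k*(k + 3)*(k + 6)*(k + 7)/(20*(k + 4)))·t_k = k*(k + 7)/(5*(k**2 + 7*k + 10)).
Check: Δs_k = 4*(k + 4)/(k**4 + 16*k**3 + 91*k**2 + 216*k + 180). ✓
Σ_(k=1)^(5) t_k = s_(6) − s_(1) = 39/220 − (4/45) = 35/396.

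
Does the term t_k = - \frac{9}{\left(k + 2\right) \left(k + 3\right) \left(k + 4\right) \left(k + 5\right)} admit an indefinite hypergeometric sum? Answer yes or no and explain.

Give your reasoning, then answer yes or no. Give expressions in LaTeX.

The ratio is (k + 2)/(k + 6).
Gosper form: A/B · C(k+1)/C(k) with A=k + 2, B=k + 6, C=1.
Set up (k + 2)·f(k+1) − (k + 5)·f(k) − (1) = 0.
d = 3 from the (1,1,0) case.
Coefficient equations give f(k) = k*(k**2 + 9*k + 26)/72.
Get s_k = R·t_k = k*(-k**2 - 9*k - 26)/(8*(k + 2)*(k + 3)*(k + 4)) with R(k) = B(k−1)f(k)/C(k) = k*(k + 5)*(k**2 + 9*k + 26)/72.
s_(k+1) − s_k = -9/(k**4 + 14*k**3 + 71*k**2 + 154*k + 120) = t_k.

Yes. s_k = \frac{k \left(- k^{2} - 9 k - 26\right)}{8 \left(k + 2\right) \left(k + 3\right) \left(k + 4\right)}.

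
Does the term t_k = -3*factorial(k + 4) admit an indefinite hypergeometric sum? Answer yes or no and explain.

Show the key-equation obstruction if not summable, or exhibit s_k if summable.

No — key equation has no polynomial f.

t_(k+1)/t_k = k + 5.
A = k + 5, B = 1, C = 1.
Solve (k + 5)·f(k+1) − (1)·f(k) = 1.
From deg A=1, deg B=0, deg C=0: d=-1.
d = -1 < 0 ⇒ no nonzero polynomial f; not summable.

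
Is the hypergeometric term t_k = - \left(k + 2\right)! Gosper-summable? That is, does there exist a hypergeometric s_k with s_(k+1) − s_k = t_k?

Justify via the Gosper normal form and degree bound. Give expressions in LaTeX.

Step 1: r(k) = k + 3.
A = k + 3, B = 1, C = 1.
Key eq: (k + 3)·f(k+1) = (1)·f(k) + (1).
From deg A=1, deg B=0, deg C=0: d=-1.
Negative degree bound (-1): no f exists, t_k not Gosper-summable.

No — t_k has no hypergeometric antidifference.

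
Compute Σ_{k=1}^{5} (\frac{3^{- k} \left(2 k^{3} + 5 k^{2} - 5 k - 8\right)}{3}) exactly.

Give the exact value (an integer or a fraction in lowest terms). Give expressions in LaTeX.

Σ = 58/27

r(k) = (2*k**3 + 11*k**2 + 11*k - 6)/(3*(2*k**3 + 5*k**2 - 5*k - 8)) after simplifying.
So A=1/3 and B=1, with C=k**3 + 5*k**2/2 - 5*k/2 - 4.
Solve (1/3)·f(k+1) − (1)·f(k) = k**3 + 5*k**2/2 - 5*k/2 - 4.
deg f ≤ 3 (via 0,0,3).
Coefficient equations give f(k) = -3*k*(k + 1)*(k + 3)/2.
So s_k = (B(k−1)f/C)·t_k = (-3*k*(k + 3)/(2*k**2 + 3*k - 8))·t_k = k*(-k**2 - 4*k - 3)/3**k.
Δs = (2*k**3 + 5*k**2 - 5*k - 8)/(3*3**k), as required.
Σ_(k=1)^(5) t_k = s_(6) − s_(1) = -14/27 − (-8/3) = 58/27.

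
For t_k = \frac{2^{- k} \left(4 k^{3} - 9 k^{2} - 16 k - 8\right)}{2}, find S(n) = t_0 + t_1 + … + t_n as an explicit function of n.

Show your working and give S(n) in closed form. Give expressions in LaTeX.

r(k) = (4*k**3 + 3*k**2 - 22*k - 29)/(2*(4*k**3 - 9*k**2 - 16*k - 8)) after simplifying.
Normal form (A,B,C) = (1/2, 1, k**3 - 9*k**2/4 - 4*k - 2).
Solve (1/2)·f(k+1) − (1)·f(k) = k**3 - 9*k**2/4 - 4*k - 2.
Degrees (0,0,3) ⇒ d ≤ 3.
Solve for f: f(k) = -(4*k**3 + 3*k**2 + 2*k + 1)/2 (degree 3 ≤ 3).
So s_k = (B(k−1)f/C)·t_k = (-2*(4*k**3 + 3*k**2 + 2*k + 1)/(4*k**3 - 9*k**2 - 16*k - 8))·t_k = (-4*k**3 - 3*k**2 - 2*k - 1)/2**k.
Δs = (4*k**3 - 9*k**2 - 16*k - 8)/(2*2**k), as required.
Telescope: S(n) = s_(n+1) − s_(0) = 2**(-n - 1)*(-4*n**3 - 15*n**2 - 20*n - 10) − (-1) = 2**(-n - 1)*(2**(n + 1) - 4*n**3 - 15*n**2 - 20*n - 10).

S(n) = 2^{- n - 1} \left(2^{n + 1} - 4 n^{3} - 15 n^{2} - 20 n - 10\right)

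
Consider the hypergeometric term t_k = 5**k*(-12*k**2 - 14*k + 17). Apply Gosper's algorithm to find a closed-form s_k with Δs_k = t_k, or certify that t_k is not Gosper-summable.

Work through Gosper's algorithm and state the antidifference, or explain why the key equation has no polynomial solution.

s_k = 5**k*(-3*k**2 + 4*k + 3)

r(k) = 5*(12*k**2 + 38*k + 9)/(12*k**2 + 14*k - 17) after simplifying.
Gosper form: A/B · C(k+1)/C(k) with A=5, B=1, C=k**2 + 7*k/6 - 17/12.
f must satisfy (5)·f(k+1) − (1)·f(k) = k**2 + 7*k/6 - 17/12.
From deg A=0, deg B=0, deg C=2: d=2.
Match coefficients ⇒ f(k) = (3*k**2 - 4*k - 3)/12.
R(k) = B(k−1)·f(k)/C(k) = (3*k**2 - 4*k - 3)/(12*k**2 + 14*k - 17); s_k = R·t_k = 5**k*(-3*k**2 + 4*k + 3).
s_(k+1) − s_k = 5**k*(-12*k**2 - 14*k + 17) = t_k.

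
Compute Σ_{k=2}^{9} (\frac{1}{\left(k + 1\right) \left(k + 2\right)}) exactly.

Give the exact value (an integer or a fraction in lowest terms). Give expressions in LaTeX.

Σ = 8/33

Ratio r(k) = (k + 1)/(k + 3).
Gosper form: A/B · C(k+1)/C(k) with A=k + 1, B=k + 3, C=1.
Solve (k + 1)·f(k+1) − (k + 2)·f(k) = 1.
deg f ≤ 1 (via 1,1,0).
Solving with deg f ≤ 1: f(k) = k.
Get s_k = R·t_k = k/(k + 1) with R(k) = B(k−1)f(k)/C(k) = k*(k + 2).
Check: Δs_k = 1/(k**2 + 3*k + 2). ✓
Evaluate s at k=10 and k=2: 10/11 and 2/3; difference 8/33.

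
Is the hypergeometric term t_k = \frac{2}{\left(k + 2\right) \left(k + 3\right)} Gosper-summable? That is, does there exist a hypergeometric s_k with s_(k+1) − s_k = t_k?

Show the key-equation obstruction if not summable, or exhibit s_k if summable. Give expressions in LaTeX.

The ratio is (k + 2)/(k + 4).
Normal form (A,B,C) = (k + 2, k + 4, 1).
Solve (k + 2)·f(k+1) − (k + 3)·f(k) = 1.
Bound: deg f ≤ 1.
A polynomial solution: f(k) = k/2.
Then R = B(k−1)f/C = k*(k + 3)/2, so s_k = R(k)·t_k = k/(k + 2).
Δs = 2/(k**2 + 5*k + 6), as required.

Yes. s_k = \frac{k}{k + 2}.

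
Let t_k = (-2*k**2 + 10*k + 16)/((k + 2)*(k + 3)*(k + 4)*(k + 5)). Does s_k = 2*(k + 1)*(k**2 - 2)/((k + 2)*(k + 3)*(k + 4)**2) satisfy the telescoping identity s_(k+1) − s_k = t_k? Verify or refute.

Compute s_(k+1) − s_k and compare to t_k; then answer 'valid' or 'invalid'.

Invalid: residual 12*(k**3 + 2*k**2 - 15*k - 21)/(k**6 + 23*k**5 + 217*k**4 + 1073*k**3 + 2926*k**2 + 4160*k + 2400) ≠ 0.

s_(k+1) = 2*(k + 2)*((k + 1)**2 - 2)/((k + 3)*(k + 4)*(k + 5)**2)
s_(k+1) − s_k = 2*(-(k + 1)*(k + 5)**2*(k**2 - 2) + (k + 2)**2*(k + 4)*((k + 1)**2 - 2))/((k + 2)*(k + 3)*(k + 4)**2*(k + 5)**2)
(s_(k+1) − s_k) − t_k = 12*(k**3 + 2*k**2 - 15*k - 21)/(k**6 + 23*k**5 + 217*k**4 + 1073*k**3 + 2926*k**2 + 4160*k + 2400)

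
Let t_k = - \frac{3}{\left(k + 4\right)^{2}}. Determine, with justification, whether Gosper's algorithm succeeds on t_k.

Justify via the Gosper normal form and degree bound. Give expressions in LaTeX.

t_(k+1)/t_k = (k + 4)**2/(k + 5)**2.
So A=k**2 + 8*k + 16 and B=k**2 + 10*k + 25, with C=1.
Solve (k**2 + 8*k + 16)·f(k+1) − (k**2 + 8*k + 16)·f(k) = 1.
Degrees (2,2,0) ⇒ d ≤ 0.
Generic f = c0 gives residual -1; -1 = 0 cannot hold, so t_k is not Gosper-summable.

No; the coefficient equations for f are inconsistent.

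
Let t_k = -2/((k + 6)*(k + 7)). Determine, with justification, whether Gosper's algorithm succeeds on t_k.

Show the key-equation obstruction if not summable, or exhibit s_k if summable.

Compute t_(k+1)/t_k: get (k + 6)/(k + 8).
A = k + 6, B = k + 8, C = 1.
Solve (k + 6)·f(k+1) − (k + 7)·f(k) = 1.
Degrees (1,1,0) ⇒ d ≤ 1.
Solve for f: f(k) = k/6 (degree 1 ≤ 1).
Get s_k = R·t_k = -k/(3*k + 18) with R(k) = B(k−1)f(k)/C(k) = k*(k + 7)/6.
Δs = -2/(k**2 + 13*k + 42), as required.

Yes. s_k = -k/(3*k + 18).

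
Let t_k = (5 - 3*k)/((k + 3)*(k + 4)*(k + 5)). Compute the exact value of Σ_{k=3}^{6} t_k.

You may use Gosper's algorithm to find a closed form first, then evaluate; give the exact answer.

Ratio r(k) = (k + 3)*(3*k - 2)/((k + 6)*(3*k - 5)).
So A=k + 3 and B=k + 6, with C=k - 5/3.
Solve (k + 3)·f(k+1) − (k + 5)·f(k) = k - 5/3.
d = 2 from the (1,1,1) case.
Solve for f: f(k) = k*(k - 11)/18 (degree 2 ≤ 2).
R(k) = B(k−1)·f(k)/C(k) = k*(k - 11)*(k + 5)/(6*(3*k - 5)); s_k = R·t_k = k*(11 - k)/(6*(k + 3)*(k + 4)).
Δs = (5 - 3*k)/(k**3 + 12*k**2 + 47*k + 60), as required.
Σ_(k=3)^(6) t_k = s_(7) − s_(3) = 7/165 − (2/21) = -61/1155.

Σ = -61/1155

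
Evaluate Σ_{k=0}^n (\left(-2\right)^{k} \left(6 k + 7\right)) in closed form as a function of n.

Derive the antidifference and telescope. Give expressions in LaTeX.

r(k) = 2*(-6*k - 13)/(6*k + 7) after simplifying.
Factor: A=-2; B=1; C=k + 7/6.
Key eq: (-2)·f(k+1) = (1)·f(k) + (k + 7/6).
deg f ≤ 1 (via 0,0,1).
A polynomial solution: f(k) = -(2*k + 1)/6.
So s_k = (B(k−1)f/C)·t_k = (-(2*k + 1)/(6*k + 7))·t_k = (-2)**k*(-2*k - 1).
Verify: (-2)**k*(6*k + 7) matches t_k.
s_(n+1) = 2*(-2)**n*(2*n + 3) and s_(0) = -1, so S(n) = 4*(-2)**n*n + 6*(-2)**n + 1.

S(n) = 4 \left(-2\right)^{n} n + 6 \left(-2\right)^{n} + 1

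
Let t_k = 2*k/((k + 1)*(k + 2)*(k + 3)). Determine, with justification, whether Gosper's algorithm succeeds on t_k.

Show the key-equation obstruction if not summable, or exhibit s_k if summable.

Yes. s_k = k*(k - 1)/(2*(k + 1)*(k + 2)).

The ratio is (k + 1)**2/(k*(k + 4)).
A = k + 1, B = k + 4, C = k.
Need (k + 1)·f(k+1) − (k + 3)·f(k) = k.
Bound: deg f ≤ 2.
Solve for f: f(k) = k*(k - 1)/4 (degree 2 ≤ 2).
R(k) = B(k−1)·f(k)/C(k) = (k - 1)*(k + 3)/4; s_k = R·t_k = k*(k - 1)/(2*(k + 1)*(k + 2)).
s_(k+1) − s_k = 2*k/(k**3 + 6*k**2 + 11*k + 6) = t_k.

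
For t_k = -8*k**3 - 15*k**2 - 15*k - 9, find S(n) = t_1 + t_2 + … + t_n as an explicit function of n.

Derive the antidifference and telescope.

S(n) = n*(-2*n**3 - 9*n**2 - 17*n - 19)

Step 1: r(k) = (8*k**3 + 39*k**2 + 69*k + 47)/(8*k**3 + 15*k**2 + 15*k + 9).
Factor: A=1; B=1; C=k**3 + 15*k**2/8 + 15*k/8 + 9/8.
f must satisfy (1)·f(k+1) − (1)·f(k) = k**3 + 15*k**2/8 + 15*k/8 + 9/8.
deg f ≤ 4 (via 0,0,3).
A polynomial solution: f(k) = k*(2*k**3 + k**2 + 2*k + 4)/8.
So s_k = (B(k−1)f/C)·t_k = (k*(2*k**3 + k**2 + 2*k + 4)/(8*k**3 + 15*k**2 + 15*k + 9))·t_k = k*(-2*k**3 - k**2 - 2*k - 4).
s_(k+1) − s_k = -8*k**3 - 15*k**2 - 15*k - 9 = t_k.
Telescope: S(n) = s_(n+1) − s_(1) = -2*n**4 - 9*n**3 - 17*n**2 - 19*n - 9 − (-9) = n*(-2*n**3 - 9*n**2 - 17*n - 19).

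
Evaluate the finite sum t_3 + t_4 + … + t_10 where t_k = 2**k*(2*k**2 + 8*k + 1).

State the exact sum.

The ratio is 2*(2*k**2 + 12*k + 11)/(2*k**2 + 8*k + 1).
Gosper form: A/B · C(k+1)/C(k) with A=2, B=1, C=k**2 + 4*k + 1/2.
Key eq: (2)·f(k+1) = (1)·f(k) + (k**2 + 4*k + 1/2).
deg f ≤ 2 (via 0,0,2).
A polynomial solution: f(k) = (2*k**2 - 3)/2.
Get s_k = R·t_k = 2**k*(2*k**2 - 3) with R(k) = B(k−1)f(k)/C(k) = (2*k**2 - 3)/(2*k**2 + 8*k + 1).
Verify: 2**k*(2*k**2 + 8*k + 1) matches t_k.
Sum = s_(11) − s_(3); s_(11) = 489472, s_(3) = 120 ⇒ 489352.

Σ = 489352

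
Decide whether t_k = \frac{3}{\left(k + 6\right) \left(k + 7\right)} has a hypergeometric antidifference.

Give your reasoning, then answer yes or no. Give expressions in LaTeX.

r(k) = (k + 6)/(k + 8) after simplifying.
Gosper form: A/B · C(k+1)/C(k) with A=k + 6, B=k + 8, C=1.
Need (k + 6)·f(k+1) − (k + 7)·f(k) = 1.
Degrees (1,1,0) ⇒ d ≤ 1.
Solving with deg f ≤ 1: f(k) = k/6.
So s_k = (B(k−1)f/C)·t_k = (k*(k + 7)/6)·t_k = k/(2*(k + 6)).
Δs = 3/(k**2 + 13*k + 42), as required.

Yes. s_k = \frac{k}{2 \left(k + 6\right)}.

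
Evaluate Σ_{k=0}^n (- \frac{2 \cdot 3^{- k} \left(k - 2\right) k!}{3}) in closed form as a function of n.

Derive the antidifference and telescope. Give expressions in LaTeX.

Ratio r(k) = (k**2 - 1)/(3*(k - 2)).
Take A(k)=k/3 + 1/3, B(k)=1, C(k)=k - 2.
Solve (k/3 + 1/3)·f(k+1) − (1)·f(k) = k - 2.
d = 0 from the (1,0,1) case.
Solving with deg f ≤ 0: f(k) = 3.
Then R = B(k−1)f/C = 3/(k - 2), so s_k = R(k)·t_k = -2*factorial(k)/3**k.
s_(k+1) − s_k = -2*(k - 2)*factorial(k)/(3*3**k) = t_k.
Σ_(k=0)^n t_k = s_(n+1) − s_(0) = (-2*3**(-n - 1)*factorial(n + 1)) − (-2), i.e. 2 - 2*factorial(n + 1)/(3*3**n).

S(n) = 2 - \frac{2 \cdot 3^{- n} \left(n + 1\right)!}{3}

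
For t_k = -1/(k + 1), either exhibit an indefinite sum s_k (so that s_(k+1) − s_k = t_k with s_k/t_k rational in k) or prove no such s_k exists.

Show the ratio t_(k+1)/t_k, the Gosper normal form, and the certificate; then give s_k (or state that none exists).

no hypergeometric antidifference exists

Compute t_(k+1)/t_k: get (k + 1)/(k + 2).
Normal form (A,B,C) = (k + 1, k + 2, 1).
f must satisfy (k + 1)·f(k+1) − (k + 1)·f(k) = 1.
From deg A=1, deg B=1, deg C=0: d=0.
Write f(k) = c0. Then LHS − RHS = -1, requiring -1 = 0: contradictory. No certificate.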